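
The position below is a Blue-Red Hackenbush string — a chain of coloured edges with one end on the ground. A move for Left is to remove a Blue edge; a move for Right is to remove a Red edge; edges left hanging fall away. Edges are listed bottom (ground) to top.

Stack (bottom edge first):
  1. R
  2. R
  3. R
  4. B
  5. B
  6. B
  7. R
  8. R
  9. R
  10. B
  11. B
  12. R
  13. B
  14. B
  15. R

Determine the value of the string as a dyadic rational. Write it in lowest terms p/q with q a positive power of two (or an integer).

Prefix values for R R R B B B R R R B B R B B R via {L|R} + simplicity:
step 1: add R to get R; options L={  } R={ 0 } gives -1
step 2: add R to get RR; options L={  } R={ -1; 0 } gives -2
step 3: add R to get RRR; options L={  } R={ -2; -1; 0 } gives -3
step 4: add B to get RRRB; options L={ -3 } R={ -2; -1; 0 } gives -5/2
step 5: add B to get RRRBB; options L={ -3; -5/2 } R={ -2; -1; 0 } gives -9/4
step 6: add B to get RRRBBB; options L={ -3; -5/2; -9/4 } R={ -2; -1; 0 } gives -17/8
step 7: add R to get RRRBBBR; options L={ -3; -5/2; -9/4 } R={ -17/8; -2; -1; 0 } gives -35/16
step 8: add R to get RRRBBBRR; options L={ -3; -5/2; -9/4 } R={ -35/16; -17/8; -2; -1; 0 } gives -71/32
step 9: add R to get RRRBBBRRR; options L={ -3; -5/2; -9/4 } R={ -71/32; -35/16; -17/8; -2; -1; 0 } gives -143/64
step 10: add B to get RRRBBBRRRB; options L={ -3; -5/2; -9/4; -143/64 } R={ -71/32; -35/16; -17/8; -2; -1; 0 } gives -285/128
step 11: add B to get RRRBBBRRRBB; options L={ -3; -5/2; -9/4; -143/64; -285/128 } R={ -71/32; -35/16; -17/8; -2; -1; 0 } gives -569/256
step 12: add R to get RRRBBBRRRBBR; options L={ -3; -5/2; -9/4; -143/64; -285/128 } R={ -569/256; -71/32; -35/16; -17/8; -2; -1; 0 } gives -1139/512
step 13: add B to get RRRBBBRRRBBRB; options L={ -3; -5/2; -9/4; -143/64; -285/128; -1139/512 } R={ -569/256; -71/32; -35/16; -17/8; -2; -1; 0 } gives -2277/1024
step 14: add B to get RRRBBBRRRBBRBB; options L={ -3; -5/2; -9/4; -143/64; -285/128; -1139/512; -2277/1024 } R={ -569/256; -71/32; -35/16; -17/8; -2; -1; 0 } gives -4553/2048
step 15: add R to get RRRBBBRRRBBRBBR; options L={ -3; -5/2; -9/4; -143/64; -285/128; -1139/512; -2277/1024 } R={ -4553/2048; -569/256; -71/32; -35/16; -17/8; -2; -1; 0 } gives -9107/4096

-9107/4096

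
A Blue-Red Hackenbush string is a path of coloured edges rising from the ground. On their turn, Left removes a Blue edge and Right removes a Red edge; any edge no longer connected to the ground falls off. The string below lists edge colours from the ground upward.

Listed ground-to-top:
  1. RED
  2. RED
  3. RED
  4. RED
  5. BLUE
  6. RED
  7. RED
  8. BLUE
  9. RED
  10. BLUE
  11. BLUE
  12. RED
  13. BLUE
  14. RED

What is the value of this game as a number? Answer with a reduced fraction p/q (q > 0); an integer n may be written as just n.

-3915/1024

Recurse on prefixes of the 14-edge string RED RED RED RED BLUE RED RED BLUE RED BLUE BLUE RED BLUE RED:
edge 1 of 14 (RED): { none | 0 } = -1
edge 2 of 14 (RED): { none | -1, 0 } = -2
edge 3 of 14 (RED): { none | -2, -1, 0 } = -3
edge 4 of 14 (RED): { none | -3, -2, -1, 0 } = -4
edge 5 of 14 (BLUE): { -4 | -3, -2, -1, 0 } = -7/2
edge 6 of 14 (RED): { -4 | -7/2, -3, -2, -1, 0 } = -15/4
edge 7 of 14 (RED): { -4 | -15/4, -7/2, -3, -2, -1, 0 } = -31/8
edge 8 of 14 (BLUE): { -4, -31/8 | -15/4, -7/2, -3, -2, -1, 0 } = -61/16
edge 9 of 14 (RED): { -4, -31/8 | -61/16, -15/4, -7/2, -3, -2, -1, 0 } = -123/32
edge 10 of 14 (BLUE): { -4, -31/8, -123/32 | -61/16, -15/4, -7/2, -3, -2, -1, 0 } = -245/64
edge 11 of 14 (BLUE): { -4, -31/8, -123/32, -245/64 | -61/16, -15/4, -7/2, -3, -2, -1, 0 } = -489/128
edge 12 of 14 (RED): { -4, -31/8, -123/32, -245/64 | -489/128, -61/16, -15/4, -7/2, -3, -2, -1, 0 } = -979/256
edge 13 of 14 (BLUE): { -4, -31/8, -123/32, -245/64, -979/256 | -489/128, -61/16, -15/4, -7/2, -3, -2, -1, 0 } = -1957/512
edge 14 of 14 (RED): { -4, -31/8, -123/32, -245/64, -979/256 | -1957/512, -489/128, -61/16, -15/4, -7/2, -3, -2, -1, 0 } = -3915/1024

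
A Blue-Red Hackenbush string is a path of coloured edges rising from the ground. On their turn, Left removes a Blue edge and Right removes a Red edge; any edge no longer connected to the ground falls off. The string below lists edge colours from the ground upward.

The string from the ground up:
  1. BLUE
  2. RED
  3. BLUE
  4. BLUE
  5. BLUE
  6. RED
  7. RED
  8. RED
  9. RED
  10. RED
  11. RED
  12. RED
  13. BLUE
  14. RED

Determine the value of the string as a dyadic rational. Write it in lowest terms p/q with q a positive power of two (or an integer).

Recurse on prefixes of the 14-edge string BLUE RED BLUE BLUE BLUE RED RED RED RED RED RED RED BLUE RED:
val(B) = { 0 |  } — 1
val(BR) = { 0 | 1 } — 1/2
val(BRB) = { 0 1/2 | 1 } — 3/4
val(BRBB) = { 0 1/2 3/4 | 1 } — 7/8
val(BRBBB) = { 0 1/2 3/4 7/8 | 1 } — 15/16
val(BRBBBR) = { 0 1/2 3/4 7/8 | 15/16 1 } — 29/32
val(BRBBBRR) = { 0 1/2 3/4 7/8 | 29/32 15/16 1 } — 57/64
val(BRBBBRRR) = { 0 1/2 3/4 7/8 | 57/64 29/32 15/16 1 } — 113/128
val(BRBBBRRRR) = { 0 1/2 3/4 7/8 | 113/128 57/64 29/32 15/16 1 } — 225/256
val(BRBBBRRRRR) = { 0 1/2 3/4 7/8 | 225/256 113/128 57/64 29/32 15/16 1 } — 449/512
val(BRBBBRRRRRR) = { 0 1/2 3/4 7/8 | 449/512 225/256 113/128 57/64 29/32 15/16 1 } — 897/1024
val(BRBBBRRRRRRR) = { 0 1/2 3/4 7/8 | 897/1024 449/512 225/256 113/128 57/64 29/32 15/16 1 } — 1793/2048
val(BRBBBRRRRRRRB) = { 0 1/2 3/4 7/8 1793/2048 | 897/1024 449/512 225/256 113/128 57/64 29/32 15/16 1 } — 3587/4096
val(BRBBBRRRRRRRBR) = { 0 1/2 3/4 7/8 1793/2048 | 3587/4096 897/1024 449/512 225/256 113/128 57/64 29/32 15/16 1 } — 7173/8192

7173/8192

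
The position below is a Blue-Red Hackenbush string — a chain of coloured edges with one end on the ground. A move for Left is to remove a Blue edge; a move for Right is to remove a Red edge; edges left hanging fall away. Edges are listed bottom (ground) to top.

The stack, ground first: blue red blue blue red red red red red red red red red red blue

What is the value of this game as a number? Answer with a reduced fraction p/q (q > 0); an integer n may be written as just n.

edge 1 of 15 (blue): { 0 |  } gives 1
edge 2 of 15 (red): { 0 | 1 } gives 1/2
edge 3 of 15 (blue): { 0 1/2 | 1 } gives 3/4
edge 4 of 15 (blue): { 0 1/2 3/4 | 1 } gives 7/8
edge 5 of 15 (red): { 0 1/2 3/4 | 7/8 1 } gives 13/16
edge 6 of 15 (red): { 0 1/2 3/4 | 13/16 7/8 1 } gives 25/32
edge 7 of 15 (red): { 0 1/2 3/4 | 25/32 13/16 7/8 1 } gives 49/64
edge 8 of 15 (red): { 0 1/2 3/4 | 49/64 25/32 13/16 7/8 1 } gives 97/128
edge 9 of 15 (red): { 0 1/2 3/4 | 97/128 49/64 25/32 13/16 7/8 1 } gives 193/256
edge 10 of 15 (red): { 0 1/2 3/4 | 193/256 97/128 49/64 25/32 13/16 7/8 1 } gives 385/512
edge 11 of 15 (red): { 0 1/2 3/4 | 385/512 193/256 97/128 49/64 25/32 13/16 7/8 1 } gives 769/1024
edge 12 of 15 (red): { 0 1/2 3/4 | 769/1024 385/512 193/256 97/128 49/64 25/32 13/16 7/8 1 } gives 1537/2048
edge 13 of 15 (red): { 0 1/2 3/4 | 1537/2048 769/1024 385/512 193/256 97/128 49/64 25/32 13/16 7/8 1 } gives 3073/4096
edge 14 of 15 (red): { 0 1/2 3/4 | 3073/4096 1537/2048 769/1024 385/512 193/256 97/128 49/64 25/32 13/16 7/8 1 } gives 6145/8192
edge 15 of 15 (blue): { 0 1/2 3/4 6145/8192 | 3073/4096 1537/2048 769/1024 385/512 193/256 97/128 49/64 25/32 13/16 7/8 1 } gives 12291/16384

12291/16384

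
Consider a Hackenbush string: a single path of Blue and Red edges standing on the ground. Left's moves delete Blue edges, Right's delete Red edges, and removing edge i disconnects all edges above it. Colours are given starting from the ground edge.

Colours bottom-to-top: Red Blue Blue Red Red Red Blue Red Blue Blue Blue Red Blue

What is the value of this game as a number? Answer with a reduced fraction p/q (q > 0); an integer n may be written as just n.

1 of 13 · R · max L −∞ · min R 0 -> -1
2 of 13 · RB · max L -1 · min R 0 -> -1/2
3 of 13 · RBB · max L -1/2 · min R 0 -> -1/4
4 of 13 · RBBR · max L -1/2 · min R -1/4 -> -3/8
5 of 13 · RBBRR · max L -1/2 · min R -3/8 -> -7/16
6 of 13 · RBBRRR · max L -1/2 · min R -7/16 -> -15/32
7 of 13 · RBBRRRB · max L -15/32 · min R -7/16 -> -29/64
8 of 13 · RBBRRRBR · max L -15/32 · min R -29/64 -> -59/128
9 of 13 · RBBRRRBRB · max L -59/128 · min R -29/64 -> -117/256
10 of 13 · RBBRRRBRBB · max L -117/256 · min R -29/64 -> -233/512
11 of 13 · RBBRRRBRBBB · max L -233/512 · min R -29/64 -> -465/1024
12 of 13 · RBBRRRBRBBBR · max L -233/512 · min R -465/1024 -> -931/2048
13 of 13 · RBBRRRBRBBBRB · max L -931/2048 · min R -465/1024 -> -1861/4096

-1861/4096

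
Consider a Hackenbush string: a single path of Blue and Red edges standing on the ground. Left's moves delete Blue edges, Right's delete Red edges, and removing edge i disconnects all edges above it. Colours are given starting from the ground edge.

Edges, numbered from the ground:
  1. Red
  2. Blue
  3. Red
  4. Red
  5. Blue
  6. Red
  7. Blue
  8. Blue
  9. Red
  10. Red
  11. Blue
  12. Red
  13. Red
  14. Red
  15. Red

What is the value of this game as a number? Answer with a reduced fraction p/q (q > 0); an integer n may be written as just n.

-13535/16384

Recurse on prefixes of the 15-edge string Red Blue Red Red Blue Red Blue Blue Red Red Blue Red Red Red Red:
step 1: add Red to get R; options L={ none } R={ 0 } → -1
step 2: add Blue to get RB; options L={ -1 } R={ 0 } → -1/2
step 3: add Red to get RBR; options L={ -1 } R={ -1/2, 0 } → -3/4
step 4: add Red to get RBRR; options L={ -1 } R={ -3/4, -1/2, 0 } → -7/8
step 5: add Blue to get RBRRB; options L={ -1, -7/8 } R={ -3/4, -1/2, 0 } → -13/16
step 6: add Red to get RBRRBR; options L={ -1, -7/8 } R={ -13/16, -3/4, -1/2, 0 } → -27/32
step 7: add Blue to get RBRRBRB; options L={ -1, -7/8, -27/32 } R={ -13/16, -3/4, -1/2, 0 } → -53/64
step 8: add Blue to get RBRRBRBB; options L={ -1, -7/8, -27/32, -53/64 } R={ -13/16, -3/4, -1/2, 0 } → -105/128
step 9: add Red to get RBRRBRBBR; options L={ -1, -7/8, -27/32, -53/64 } R={ -105/128, -13/16, -3/4, -1/2, 0 } → -211/256
step 10: add Red to get RBRRBRBBRR; options L={ -1, -7/8, -27/32, -53/64 } R={ -211/256, -105/128, -13/16, -3/4, -1/2, 0 } → -423/512
step 11: add Blue to get RBRRBRBBRRB; options L={ -1, -7/8, -27/32, -53/64, -423/512 } R={ -211/256, -105/128, -13/16, -3/4, -1/2, 0 } → -845/1024
step 12: add Red to get RBRRBRBBRRBR; options L={ -1, -7/8, -27/32, -53/64, -423/512 } R={ -845/1024, -211/256, -105/128, -13/16, -3/4, -1/2, 0 } → -1691/2048
step 13: add Red to get RBRRBRBBRRBRR; options L={ -1, -7/8, -27/32, -53/64, -423/512 } R={ -1691/2048, -845/1024, -211/256, -105/128, -13/16, -3/4, -1/2, 0 } → -3383/4096
step 14: add Red to get RBRRBRBBRRBRRR; options L={ -1, -7/8, -27/32, -53/64, -423/512 } R={ -3383/4096, -1691/2048, -845/1024, -211/256, -105/128, -13/16, -3/4, -1/2, 0 } → -6767/8192
step 15: add Red to get RBRRBRBBRRBRRRR; options L={ -1, -7/8, -27/32, -53/64, -423/512 } R={ -6767/8192, -3383/4096, -1691/2048, -845/1024, -211/256, -105/128, -13/16, -3/4, -1/2, 0 } → -13535/16384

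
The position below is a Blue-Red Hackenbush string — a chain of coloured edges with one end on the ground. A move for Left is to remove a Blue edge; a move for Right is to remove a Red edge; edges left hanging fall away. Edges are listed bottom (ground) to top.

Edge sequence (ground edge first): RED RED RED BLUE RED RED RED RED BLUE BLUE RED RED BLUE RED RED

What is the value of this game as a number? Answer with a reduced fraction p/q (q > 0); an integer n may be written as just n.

v(R) = { none | 0 } ⇒ -1
v(RR) = { none | -1 0 } ⇒ -2
v(RRR) = { none | -2 -1 0 } ⇒ -3
v(RRRB) = { -3 | -2 -1 0 } ⇒ -5/2
v(RRRBR) = { -3 | -5/2 -2 -1 0 } ⇒ -11/4
v(RRRBRR) = { -3 | -11/4 -5/2 -2 -1 0 } ⇒ -23/8
v(RRRBRRR) = { -3 | -23/8 -11/4 -5/2 -2 -1 0 } ⇒ -47/16
v(RRRBRRRR) = { -3 | -47/16 -23/8 -11/4 -5/2 -2 -1 0 } ⇒ -95/32
v(RRRBRRRRB) = { -3 -95/32 | -47/16 -23/8 -11/4 -5/2 -2 -1 0 } ⇒ -189/64
v(RRRBRRRRBB) = { -3 -95/32 -189/64 | -47/16 -23/8 -11/4 -5/2 -2 -1 0 } ⇒ -377/128
v(RRRBRRRRBBR) = { -3 -95/32 -189/64 | -377/128 -47/16 -23/8 -11/4 -5/2 -2 -1 0 } ⇒ -755/256
v(RRRBRRRRBBRR) = { -3 -95/32 -189/64 | -755/256 -377/128 -47/16 -23/8 -11/4 -5/2 -2 -1 0 } ⇒ -1511/512
v(RRRBRRRRBBRRB) = { -3 -95/32 -189/64 -1511/512 | -755/256 -377/128 -47/16 -23/8 -11/4 -5/2 -2 -1 0 } ⇒ -3021/1024
v(RRRBRRRRBBRRBR) = { -3 -95/32 -189/64 -1511/512 | -3021/1024 -755/256 -377/128 -47/16 -23/8 -11/4 -5/2 -2 -1 0 } ⇒ -6043/2048
v(RRRBRRRRBBRRBRR) = { -3 -95/32 -189/64 -1511/512 | -6043/2048 -3021/1024 -755/256 -377/128 -47/16 -23/8 -11/4 -5/2 -2 -1 0 } ⇒ -12087/4096

-12087/4096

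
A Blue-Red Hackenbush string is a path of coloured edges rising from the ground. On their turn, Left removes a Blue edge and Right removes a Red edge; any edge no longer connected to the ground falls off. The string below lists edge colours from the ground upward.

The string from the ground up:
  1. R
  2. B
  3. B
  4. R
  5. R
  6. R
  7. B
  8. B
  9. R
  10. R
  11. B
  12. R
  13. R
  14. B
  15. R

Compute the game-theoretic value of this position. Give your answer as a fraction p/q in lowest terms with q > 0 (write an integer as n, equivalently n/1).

-7387/16384

Recurse on prefixes of the 15-edge string R B B R R R B B R R B R R B R:
edge 1 of 15 (R): { — | 0 } ⇒ -1
edge 2 of 15 (B): { -1 | 0 } ⇒ -1/2
edge 3 of 15 (B): { -1 -1/2 | 0 } ⇒ -1/4
edge 4 of 15 (R): { -1 -1/2 | -1/4 0 } ⇒ -3/8
edge 5 of 15 (R): { -1 -1/2 | -3/8 -1/4 0 } ⇒ -7/16
edge 6 of 15 (R): { -1 -1/2 | -7/16 -3/8 -1/4 0 } ⇒ -15/32
edge 7 of 15 (B): { -1 -1/2 -15/32 | -7/16 -3/8 -1/4 0 } ⇒ -29/64
edge 8 of 15 (B): { -1 -1/2 -15/32 -29/64 | -7/16 -3/8 -1/4 0 } ⇒ -57/128
edge 9 of 15 (R): { -1 -1/2 -15/32 -29/64 | -57/128 -7/16 -3/8 -1/4 0 } ⇒ -115/256
edge 10 of 15 (R): { -1 -1/2 -15/32 -29/64 | -115/256 -57/128 -7/16 -3/8 -1/4 0 } ⇒ -231/512
edge 11 of 15 (B): { -1 -1/2 -15/32 -29/64 -231/512 | -115/256 -57/128 -7/16 -3/8 -1/4 0 } ⇒ -461/1024
edge 12 of 15 (R): { -1 -1/2 -15/32 -29/64 -231/512 | -461/1024 -115/256 -57/128 -7/16 -3/8 -1/4 0 } ⇒ -923/2048
edge 13 of 15 (R): { -1 -1/2 -15/32 -29/64 -231/512 | -923/2048 -461/1024 -115/256 -57/128 -7/16 -3/8 -1/4 0 } ⇒ -1847/4096
edge 14 of 15 (B): { -1 -1/2 -15/32 -29/64 -231/512 -1847/4096 | -923/2048 -461/1024 -115/256 -57/128 -7/16 -3/8 -1/4 0 } ⇒ -3693/8192
edge 15 of 15 (R): { -1 -1/2 -15/32 -29/64 -231/512 -1847/4096 | -3693/8192 -923/2048 -461/1024 -115/256 -57/128 -7/16 -3/8 -1/4 0 } ⇒ -7387/16384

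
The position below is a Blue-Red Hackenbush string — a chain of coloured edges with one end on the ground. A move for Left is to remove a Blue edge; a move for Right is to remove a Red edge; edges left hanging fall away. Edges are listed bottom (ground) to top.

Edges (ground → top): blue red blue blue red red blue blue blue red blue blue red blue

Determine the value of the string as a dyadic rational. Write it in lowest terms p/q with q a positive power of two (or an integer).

g_1 [b]  L=[0]  R=[(no moves)]  => 1
g_2 [br]  L=[0]  R=[1]  => 1/2
g_3 [brb]  L=[0, 1/2]  R=[1]  => 3/4
g_4 [brbb]  L=[0, 1/2, 3/4]  R=[1]  => 7/8
g_5 [brbbr]  L=[0, 1/2, 3/4]  R=[7/8, 1]  => 13/16
g_6 [brbbrr]  L=[0, 1/2, 3/4]  R=[13/16, 7/8, 1]  => 25/32
g_7 [brbbrrb]  L=[0, 1/2, 3/4, 25/32]  R=[13/16, 7/8, 1]  => 51/64
g_8 [brbbrrbb]  L=[0, 1/2, 3/4, 25/32, 51/64]  R=[13/16, 7/8, 1]  => 103/128
g_9 [brbbrrbbb]  L=[0, 1/2, 3/4, 25/32, 51/64, 103/128]  R=[13/16, 7/8, 1]  => 207/256
g_10 [brbbrrbbbr]  L=[0, 1/2, 3/4, 25/32, 51/64, 103/128]  R=[207/256, 13/16, 7/8, 1]  => 413/512
g_11 [brbbrrbbbrb]  L=[0, 1/2, 3/4, 25/32, 51/64, 103/128, 413/512]  R=[207/256, 13/16, 7/8, 1]  => 827/1024
g_12 [brbbrrbbbrbb]  L=[0, 1/2, 3/4, 25/32, 51/64, 103/128, 413/512, 827/1024]  R=[207/256, 13/16, 7/8, 1]  => 1655/2048
g_13 [brbbrrbbbrbbr]  L=[0, 1/2, 3/4, 25/32, 51/64, 103/128, 413/512, 827/1024]  R=[1655/2048, 207/256, 13/16, 7/8, 1]  => 3309/4096
g_14 [brbbrrbbbrbbrb]  L=[0, 1/2, 3/4, 25/32, 51/64, 103/128, 413/512, 827/1024, 3309/4096]  R=[1655/2048, 207/256, 13/16, 7/8, 1]  => 6619/8192

6619/8192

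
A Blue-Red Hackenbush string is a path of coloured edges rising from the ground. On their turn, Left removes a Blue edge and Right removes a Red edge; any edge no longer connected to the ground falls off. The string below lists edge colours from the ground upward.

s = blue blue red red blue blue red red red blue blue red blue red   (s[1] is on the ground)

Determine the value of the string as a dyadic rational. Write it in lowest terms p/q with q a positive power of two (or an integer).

5685/4096

b: Left { 0 }, Right { · } → simplest 1
bb: Left { 0, 1 }, Right { · } → simplest 2
bbr: Left { 0, 1 }, Right { 2 } → simplest 3/2
bbrr: Left { 0, 1 }, Right { 3/2, 2 } → simplest 5/4
bbrrb: Left { 0, 1, 5/4 }, Right { 3/2, 2 } → simplest 11/8
bbrrbb: Left { 0, 1, 5/4, 11/8 }, Right { 3/2, 2 } → simplest 23/16
bbrrbbr: Left { 0, 1, 5/4, 11/8 }, Right { 23/16, 3/2, 2 } → simplest 45/32
bbrrbbrr: Left { 0, 1, 5/4, 11/8 }, Right { 45/32, 23/16, 3/2, 2 } → simplest 89/64
bbrrbbrrr: Left { 0, 1, 5/4, 11/8 }, Right { 89/64, 45/32, 23/16, 3/2, 2 } → simplest 177/128
bbrrbbrrrb: Left { 0, 1, 5/4, 11/8, 177/128 }, Right { 89/64, 45/32, 23/16, 3/2, 2 } → simplest 355/256
bbrrbbrrrbb: Left { 0, 1, 5/4, 11/8, 177/128, 355/256 }, Right { 89/64, 45/32, 23/16, 3/2, 2 } → simplest 711/512
bbrrbbrrrbbr: Left { 0, 1, 5/4, 11/8, 177/128, 355/256 }, Right { 711/512, 89/64, 45/32, 23/16, 3/2, 2 } → simplest 1421/1024
bbrrbbrrrbbrb: Left { 0, 1, 5/4, 11/8, 177/128, 355/256, 1421/1024 }, Right { 711/512, 89/64, 45/32, 23/16, 3/2, 2 } → simplest 2843/2048
bbrrbbrrrbbrbr: Left { 0, 1, 5/4, 11/8, 177/128, 355/256, 1421/1024 }, Right { 2843/2048, 711/512, 89/64, 45/32, 23/16, 3/2, 2 } → simplest 5685/4096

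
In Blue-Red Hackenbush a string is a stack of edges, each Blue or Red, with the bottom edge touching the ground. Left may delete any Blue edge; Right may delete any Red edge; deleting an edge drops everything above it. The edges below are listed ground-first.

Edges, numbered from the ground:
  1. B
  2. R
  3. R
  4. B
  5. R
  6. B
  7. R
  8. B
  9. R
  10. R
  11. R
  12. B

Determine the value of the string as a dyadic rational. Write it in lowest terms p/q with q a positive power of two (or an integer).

675/2048

Prefix values for B R R B R B R B R R R B via {L|R} + simplicity:
step 1: add B to get B; options L={ 0 } R={ — } so 1
step 2: add R to get BR; options L={ 0 } R={ 1 } so 1/2
step 3: add R to get BRR; options L={ 0 } R={ 1/2,1 } so 1/4
step 4: add B to get BRRB; options L={ 0,1/4 } R={ 1/2,1 } so 3/8
step 5: add R to get BRRBR; options L={ 0,1/4 } R={ 3/8,1/2,1 } so 5/16
step 6: add B to get BRRBRB; options L={ 0,1/4,5/16 } R={ 3/8,1/2,1 } so 11/32
step 7: add R to get BRRBRBR; options L={ 0,1/4,5/16 } R={ 11/32,3/8,1/2,1 } so 21/64
step 8: add B to get BRRBRBRB; options L={ 0,1/4,5/16,21/64 } R={ 11/32,3/8,1/2,1 } so 43/128
step 9: add R to get BRRBRBRBR; options L={ 0,1/4,5/16,21/64 } R={ 43/128,11/32,3/8,1/2,1 } so 85/256
step 10: add R to get BRRBRBRBRR; options L={ 0,1/4,5/16,21/64 } R={ 85/256,43/128,11/32,3/8,1/2,1 } so 169/512
step 11: add R to get BRRBRBRBRRR; options L={ 0,1/4,5/16,21/64 } R={ 169/512,85/256,43/128,11/32,3/8,1/2,1 } so 337/1024
step 12: add B to get BRRBRBRBRRRB; options L={ 0,1/4,5/16,21/64,337/1024 } R={ 169/512,85/256,43/128,11/32,3/8,1/2,1 } so 675/2048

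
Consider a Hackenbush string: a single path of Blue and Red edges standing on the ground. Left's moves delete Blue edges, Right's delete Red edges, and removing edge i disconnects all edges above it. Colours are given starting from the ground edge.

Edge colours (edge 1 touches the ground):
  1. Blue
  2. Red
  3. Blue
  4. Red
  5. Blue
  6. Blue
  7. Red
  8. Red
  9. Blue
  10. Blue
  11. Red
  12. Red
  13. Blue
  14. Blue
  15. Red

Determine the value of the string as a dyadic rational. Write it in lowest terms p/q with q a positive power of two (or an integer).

11469/16384

Prefix values for Blue Red Blue Red Blue Blue Red Red Blue Blue Red Red Blue Blue Red via {L|R} + simplicity:
edge 1 of 15 (Blue): { 0 | · } = 1
edge 2 of 15 (Red): { 0 | 1 } = 1/2
edge 3 of 15 (Blue): { 0,1/2 | 1 } = 3/4
edge 4 of 15 (Red): { 0,1/2 | 3/4,1 } = 5/8
edge 5 of 15 (Blue): { 0,1/2,5/8 | 3/4,1 } = 11/16
edge 6 of 15 (Blue): { 0,1/2,5/8,11/16 | 3/4,1 } = 23/32
edge 7 of 15 (Red): { 0,1/2,5/8,11/16 | 23/32,3/4,1 } = 45/64
edge 8 of 15 (Red): { 0,1/2,5/8,11/16 | 45/64,23/32,3/4,1 } = 89/128
edge 9 of 15 (Blue): { 0,1/2,5/8,11/16,89/128 | 45/64,23/32,3/4,1 } = 179/256
edge 10 of 15 (Blue): { 0,1/2,5/8,11/16,89/128,179/256 | 45/64,23/32,3/4,1 } = 359/512
edge 11 of 15 (Red): { 0,1/2,5/8,11/16,89/128,179/256 | 359/512,45/64,23/32,3/4,1 } = 717/1024
edge 12 of 15 (Red): { 0,1/2,5/8,11/16,89/128,179/256 | 717/1024,359/512,45/64,23/32,3/4,1 } = 1433/2048
edge 13 of 15 (Blue): { 0,1/2,5/8,11/16,89/128,179/256,1433/2048 | 717/1024,359/512,45/64,23/32,3/4,1 } = 2867/4096
edge 14 of 15 (Blue): { 0,1/2,5/8,11/16,89/128,179/256,1433/2048,2867/4096 | 717/1024,359/512,45/64,23/32,3/4,1 } = 5735/8192
edge 15 of 15 (Red): { 0,1/2,5/8,11/16,89/128,179/256,1433/2048,2867/4096 | 5735/8192,717/1024,359/512,45/64,23/32,3/4,1 } = 11469/16384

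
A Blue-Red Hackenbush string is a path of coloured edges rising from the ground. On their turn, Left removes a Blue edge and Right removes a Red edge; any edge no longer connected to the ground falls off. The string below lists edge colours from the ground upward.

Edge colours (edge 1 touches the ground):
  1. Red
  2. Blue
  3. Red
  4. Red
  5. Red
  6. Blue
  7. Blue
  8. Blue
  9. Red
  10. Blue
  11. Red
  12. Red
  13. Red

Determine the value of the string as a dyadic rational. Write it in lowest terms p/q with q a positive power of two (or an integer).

val_1 [R]  L=[—]  R=[0]  ⇒ -1
val_2 [RB]  L=[-1]  R=[0]  ⇒ -1/2
val_3 [RBR]  L=[-1]  R=[-1/2,0]  ⇒ -3/4
val_4 [RBRR]  L=[-1]  R=[-3/4,-1/2,0]  ⇒ -7/8
val_5 [RBRRR]  L=[-1]  R=[-7/8,-3/4,-1/2,0]  ⇒ -15/16
val_6 [RBRRRB]  L=[-1,-15/16]  R=[-7/8,-3/4,-1/2,0]  ⇒ -29/32
val_7 [RBRRRBB]  L=[-1,-15/16,-29/32]  R=[-7/8,-3/4,-1/2,0]  ⇒ -57/64
val_8 [RBRRRBBB]  L=[-1,-15/16,-29/32,-57/64]  R=[-7/8,-3/4,-1/2,0]  ⇒ -113/128
val_9 [RBRRRBBBR]  L=[-1,-15/16,-29/32,-57/64]  R=[-113/128,-7/8,-3/4,-1/2,0]  ⇒ -227/256
val_10 [RBRRRBBBRB]  L=[-1,-15/16,-29/32,-57/64,-227/256]  R=[-113/128,-7/8,-3/4,-1/2,0]  ⇒ -453/512
val_11 [RBRRRBBBRBR]  L=[-1,-15/16,-29/32,-57/64,-227/256]  R=[-453/512,-113/128,-7/8,-3/4,-1/2,0]  ⇒ -907/1024
val_12 [RBRRRBBBRBRR]  L=[-1,-15/16,-29/32,-57/64,-227/256]  R=[-907/1024,-453/512,-113/128,-7/8,-3/4,-1/2,0]  ⇒ -1815/2048
val_13 [RBRRRBBBRBRRR]  L=[-1,-15/16,-29/32,-57/64,-227/256]  R=[-1815/2048,-907/1024,-453/512,-113/128,-7/8,-3/4,-1/2,0]  ⇒ -3631/4096

-3631/4096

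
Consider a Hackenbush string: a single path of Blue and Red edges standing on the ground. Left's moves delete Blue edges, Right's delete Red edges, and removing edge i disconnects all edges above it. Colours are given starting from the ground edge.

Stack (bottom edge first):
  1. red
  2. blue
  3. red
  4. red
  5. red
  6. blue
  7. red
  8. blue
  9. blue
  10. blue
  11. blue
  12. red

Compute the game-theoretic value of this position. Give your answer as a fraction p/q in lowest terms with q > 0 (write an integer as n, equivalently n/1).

Build val(s[:k]) for k = 1..12, string s = red blue red red red blue red blue blue blue blue red.
step 1: add red to get r; options L={  } R={ 0 } -> -1
step 2: add blue to get rb; options L={ -1 } R={ 0 } -> -1/2
step 3: add red to get rbr; options L={ -1 } R={ -1/2 0 } -> -3/4
step 4: add red to get rbrr; options L={ -1 } R={ -3/4 -1/2 0 } -> -7/8
step 5: add red to get rbrrr; options L={ -1 } R={ -7/8 -3/4 -1/2 0 } -> -15/16
step 6: add blue to get rbrrrb; options L={ -1 -15/16 } R={ -7/8 -3/4 -1/2 0 } -> -29/32
step 7: add red to get rbrrrbr; options L={ -1 -15/16 } R={ -29/32 -7/8 -3/4 -1/2 0 } -> -59/64
step 8: add blue to get rbrrrbrb; options L={ -1 -15/16 -59/64 } R={ -29/32 -7/8 -3/4 -1/2 0 } -> -117/128
step 9: add blue to get rbrrrbrbb; options L={ -1 -15/16 -59/64 -117/128 } R={ -29/32 -7/8 -3/4 -1/2 0 } -> -233/256
step 10: add blue to get rbrrrbrbbb; options L={ -1 -15/16 -59/64 -117/128 -233/256 } R={ -29/32 -7/8 -3/4 -1/2 0 } -> -465/512
step 11: add blue to get rbrrrbrbbbb; options L={ -1 -15/16 -59/64 -117/128 -233/256 -465/512 } R={ -29/32 -7/8 -3/4 -1/2 0 } -> -929/1024
step 12: add red to get rbrrrbrbbbbr; options L={ -1 -15/16 -59/64 -117/128 -233/256 -465/512 } R={ -929/1024 -29/32 -7/8 -3/4 -1/2 0 } -> -1859/2048

-1859/2048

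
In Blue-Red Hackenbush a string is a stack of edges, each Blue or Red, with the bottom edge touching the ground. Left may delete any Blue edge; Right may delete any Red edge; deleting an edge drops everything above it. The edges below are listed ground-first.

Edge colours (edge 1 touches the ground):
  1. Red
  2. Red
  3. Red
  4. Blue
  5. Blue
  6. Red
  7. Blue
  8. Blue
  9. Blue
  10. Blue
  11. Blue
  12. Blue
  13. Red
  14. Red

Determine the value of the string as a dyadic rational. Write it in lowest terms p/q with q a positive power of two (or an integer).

-4615/2048

g(R) = { · | 0 } ⇒ -1
g(RR) = { · | -1,0 } ⇒ -2
g(RRR) = { · | -2,-1,0 } ⇒ -3
g(RRRB) = { -3 | -2,-1,0 } ⇒ -5/2
g(RRRBB) = { -3,-5/2 | -2,-1,0 } ⇒ -9/4
g(RRRBBR) = { -3,-5/2 | -9/4,-2,-1,0 } ⇒ -19/8
g(RRRBBRB) = { -3,-5/2,-19/8 | -9/4,-2,-1,0 } ⇒ -37/16
g(RRRBBRBB) = { -3,-5/2,-19/8,-37/16 | -9/4,-2,-1,0 } ⇒ -73/32
g(RRRBBRBBB) = { -3,-5/2,-19/8,-37/16,-73/32 | -9/4,-2,-1,0 } ⇒ -145/64
g(RRRBBRBBBB) = { -3,-5/2,-19/8,-37/16,-73/32,-145/64 | -9/4,-2,-1,0 } ⇒ -289/128
g(RRRBBRBBBBB) = { -3,-5/2,-19/8,-37/16,-73/32,-145/64,-289/128 | -9/4,-2,-1,0 } ⇒ -577/256
g(RRRBBRBBBBBB) = { -3,-5/2,-19/8,-37/16,-73/32,-145/64,-289/128,-577/256 | -9/4,-2,-1,0 } ⇒ -1153/512
g(RRRBBRBBBBBBR) = { -3,-5/2,-19/8,-37/16,-73/32,-145/64,-289/128,-577/256 | -1153/512,-9/4,-2,-1,0 } ⇒ -2307/1024
g(RRRBBRBBBBBBRR) = { -3,-5/2,-19/8,-37/16,-73/32,-145/64,-289/128,-577/256 | -2307/1024,-1153/512,-9/4,-2,-1,0 } ⇒ -4615/2048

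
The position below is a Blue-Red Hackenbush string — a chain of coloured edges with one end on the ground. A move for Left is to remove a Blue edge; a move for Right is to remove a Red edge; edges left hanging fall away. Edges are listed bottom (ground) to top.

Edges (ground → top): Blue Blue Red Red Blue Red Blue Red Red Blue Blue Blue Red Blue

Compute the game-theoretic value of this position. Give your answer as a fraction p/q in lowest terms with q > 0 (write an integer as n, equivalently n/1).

5435/4096

step 1: add Blue to get B; options L={ 0 } R={  } = 1
step 2: add Blue to get BB; options L={ 0, 1 } R={  } = 2
step 3: add Red to get BBR; options L={ 0, 1 } R={ 2 } = 3/2
step 4: add Red to get BBRR; options L={ 0, 1 } R={ 3/2, 2 } = 5/4
step 5: add Blue to get BBRRB; options L={ 0, 1, 5/4 } R={ 3/2, 2 } = 11/8
step 6: add Red to get BBRRBR; options L={ 0, 1, 5/4 } R={ 11/8, 3/2, 2 } = 21/16
step 7: add Blue to get BBRRBRB; options L={ 0, 1, 5/4, 21/16 } R={ 11/8, 3/2, 2 } = 43/32
step 8: add Red to get BBRRBRBR; options L={ 0, 1, 5/4, 21/16 } R={ 43/32, 11/8, 3/2, 2 } = 85/64
step 9: add Red to get BBRRBRBRR; options L={ 0, 1, 5/4, 21/16 } R={ 85/64, 43/32, 11/8, 3/2, 2 } = 169/128
step 10: add Blue to get BBRRBRBRRB; options L={ 0, 1, 5/4, 21/16, 169/128 } R={ 85/64, 43/32, 11/8, 3/2, 2 } = 339/256
step 11: add Blue to get BBRRBRBRRBB; options L={ 0, 1, 5/4, 21/16, 169/128, 339/256 } R={ 85/64, 43/32, 11/8, 3/2, 2 } = 679/512
step 12: add Blue to get BBRRBRBRRBBB; options L={ 0, 1, 5/4, 21/16, 169/128, 339/256, 679/512 } R={ 85/64, 43/32, 11/8, 3/2, 2 } = 1359/1024
step 13: add Red to get BBRRBRBRRBBBR; options L={ 0, 1, 5/4, 21/16, 169/128, 339/256, 679/512 } R={ 1359/1024, 85/64, 43/32, 11/8, 3/2, 2 } = 2717/2048
step 14: add Blue to get BBRRBRBRRBBBRB; options L={ 0, 1, 5/4, 21/16, 169/128, 339/256, 679/512, 2717/2048 } R={ 1359/1024, 85/64, 43/32, 11/8, 3/2, 2 } = 5435/4096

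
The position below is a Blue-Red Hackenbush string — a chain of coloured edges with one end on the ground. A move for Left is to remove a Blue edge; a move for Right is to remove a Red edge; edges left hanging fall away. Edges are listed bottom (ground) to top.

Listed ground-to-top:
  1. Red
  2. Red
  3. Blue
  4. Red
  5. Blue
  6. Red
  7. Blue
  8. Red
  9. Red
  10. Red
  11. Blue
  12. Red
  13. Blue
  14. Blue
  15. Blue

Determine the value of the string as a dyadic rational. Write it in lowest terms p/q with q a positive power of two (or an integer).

Recurse on prefixes of the 15-edge string Red Red Blue Red Blue Red Blue Red Red Red Blue Red Blue Blue Blue:
edge 1 of 15 (Red): { — | 0 } gives -1
edge 2 of 15 (Red): { — | -1, 0 } gives -2
edge 3 of 15 (Blue): { -2 | -1, 0 } gives -3/2
edge 4 of 15 (Red): { -2 | -3/2, -1, 0 } gives -7/4
edge 5 of 15 (Blue): { -2, -7/4 | -3/2, -1, 0 } gives -13/8
edge 6 of 15 (Red): { -2, -7/4 | -13/8, -3/2, -1, 0 } gives -27/16
edge 7 of 15 (Blue): { -2, -7/4, -27/16 | -13/8, -3/2, -1, 0 } gives -53/32
edge 8 of 15 (Red): { -2, -7/4, -27/16 | -53/32, -13/8, -3/2, -1, 0 } gives -107/64
edge 9 of 15 (Red): { -2, -7/4, -27/16 | -107/64, -53/32, -13/8, -3/2, -1, 0 } gives -215/128
edge 10 of 15 (Red): { -2, -7/4, -27/16 | -215/128, -107/64, -53/32, -13/8, -3/2, -1, 0 } gives -431/256
edge 11 of 15 (Blue): { -2, -7/4, -27/16, -431/256 | -215/128, -107/64, -53/32, -13/8, -3/2, -1, 0 } gives -861/512
edge 12 of 15 (Red): { -2, -7/4, -27/16, -431/256 | -861/512, -215/128, -107/64, -53/32, -13/8, -3/2, -1, 0 } gives -1723/1024
edge 13 of 15 (Blue): { -2, -7/4, -27/16, -431/256, -1723/1024 | -861/512, -215/128, -107/64, -53/32, -13/8, -3/2, -1, 0 } gives -3445/2048
edge 14 of 15 (Blue): { -2, -7/4, -27/16, -431/256, -1723/1024, -3445/2048 | -861/512, -215/128, -107/64, -53/32, -13/8, -3/2, -1, 0 } gives -6889/4096
edge 15 of 15 (Blue): { -2, -7/4, -27/16, -431/256, -1723/1024, -3445/2048, -6889/4096 | -861/512, -215/128, -107/64, -53/32, -13/8, -3/2, -1, 0 } gives -13777/8192

-13777/8192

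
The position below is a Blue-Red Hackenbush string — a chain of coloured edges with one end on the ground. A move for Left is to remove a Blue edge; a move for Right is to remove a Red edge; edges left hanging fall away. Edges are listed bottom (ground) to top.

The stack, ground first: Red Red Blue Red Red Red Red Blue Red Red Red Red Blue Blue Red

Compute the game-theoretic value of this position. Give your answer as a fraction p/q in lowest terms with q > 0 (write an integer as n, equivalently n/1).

-16115/8192

Recurse on prefixes of the 15-edge string Red Red Blue Red Red Red Red Blue Red Red Red Red Blue Blue Red:
v(R) = { ∅ | 0 } => -1
v(RR) = { ∅ | -1; 0 } => -2
v(RRB) = { -2 | -1; 0 } => -3/2
v(RRBR) = { -2 | -3/2; -1; 0 } => -7/4
v(RRBRR) = { -2 | -7/4; -3/2; -1; 0 } => -15/8
v(RRBRRR) = { -2 | -15/8; -7/4; -3/2; -1; 0 } => -31/16
v(RRBRRRR) = { -2 | -31/16; -15/8; -7/4; -3/2; -1; 0 } => -63/32
v(RRBRRRRB) = { -2; -63/32 | -31/16; -15/8; -7/4; -3/2; -1; 0 } => -125/64
v(RRBRRRRBR) = { -2; -63/32 | -125/64; -31/16; -15/8; -7/4; -3/2; -1; 0 } => -251/128
v(RRBRRRRBRR) = { -2; -63/32 | -251/128; -125/64; -31/16; -15/8; -7/4; -3/2; -1; 0 } => -503/256
v(RRBRRRRBRRR) = { -2; -63/32 | -503/256; -251/128; -125/64; -31/16; -15/8; -7/4; -3/2; -1; 0 } => -1007/512
v(RRBRRRRBRRRR) = { -2; -63/32 | -1007/512; -503/256; -251/128; -125/64; -31/16; -15/8; -7/4; -3/2; -1; 0 } => -2015/1024
v(RRBRRRRBRRRRB) = { -2; -63/32; -2015/1024 | -1007/512; -503/256; -251/128; -125/64; -31/16; -15/8; -7/4; -3/2; -1; 0 } => -4029/2048
v(RRBRRRRBRRRRBB) = { -2; -63/32; -2015/1024; -4029/2048 | -1007/512; -503/256; -251/128; -125/64; -31/16; -15/8; -7/4; -3/2; -1; 0 } => -8057/4096
v(RRBRRRRBRRRRBBR) = { -2; -63/32; -2015/1024; -4029/2048 | -8057/4096; -1007/512; -503/256; -251/128; -125/64; -31/16; -15/8; -7/4; -3/2; -1; 0 } => -16115/8192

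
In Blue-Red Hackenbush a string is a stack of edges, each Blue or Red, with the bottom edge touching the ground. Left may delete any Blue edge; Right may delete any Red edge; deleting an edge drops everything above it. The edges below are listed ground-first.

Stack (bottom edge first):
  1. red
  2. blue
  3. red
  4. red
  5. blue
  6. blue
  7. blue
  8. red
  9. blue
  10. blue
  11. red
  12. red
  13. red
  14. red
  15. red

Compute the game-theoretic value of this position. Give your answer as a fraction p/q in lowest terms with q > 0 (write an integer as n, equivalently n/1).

-12607/16384

Recurse on prefixes of the 15-edge string red blue red red blue blue blue red blue blue red red red red red:
r: Left { ∅ }, Right { 0 } ⇒ simplest -1
rb: Left { -1 }, Right { 0 } ⇒ simplest -1/2
rbr: Left { -1 }, Right { -1/2 0 } ⇒ simplest -3/4
rbrr: Left { -1 }, Right { -3/4 -1/2 0 } ⇒ simplest -7/8
rbrrb: Left { -1 -7/8 }, Right { -3/4 -1/2 0 } ⇒ simplest -13/16
rbrrbb: Left { -1 -7/8 -13/16 }, Right { -3/4 -1/2 0 } ⇒ simplest -25/32
rbrrbbb: Left { -1 -7/8 -13/16 -25/32 }, Right { -3/4 -1/2 0 } ⇒ simplest -49/64
rbrrbbbr: Left { -1 -7/8 -13/16 -25/32 }, Right { -49/64 -3/4 -1/2 0 } ⇒ simplest -99/128
rbrrbbbrb: Left { -1 -7/8 -13/16 -25/32 -99/128 }, Right { -49/64 -3/4 -1/2 0 } ⇒ simplest -197/256
rbrrbbbrbb: Left { -1 -7/8 -13/16 -25/32 -99/128 -197/256 }, Right { -49/64 -3/4 -1/2 0 } ⇒ simplest -393/512
rbrrbbbrbbr: Left { -1 -7/8 -13/16 -25/32 -99/128 -197/256 }, Right { -393/512 -49/64 -3/4 -1/2 0 } ⇒ simplest -787/1024
rbrrbbbrbbrr: Left { -1 -7/8 -13/16 -25/32 -99/128 -197/256 }, Right { -787/1024 -393/512 -49/64 -3/4 -1/2 0 } ⇒ simplest -1575/2048
rbrrbbbrbbrrr: Left { -1 -7/8 -13/16 -25/32 -99/128 -197/256 }, Right { -1575/2048 -787/1024 -393/512 -49/64 -3/4 -1/2 0 } ⇒ simplest -3151/4096
rbrrbbbrbbrrrr: Left { -1 -7/8 -13/16 -25/32 -99/128 -197/256 }, Right { -3151/4096 -1575/2048 -787/1024 -393/512 -49/64 -3/4 -1/2 0 } ⇒ simplest -6303/8192
rbrrbbbrbbrrrrr: Left { -1 -7/8 -13/16 -25/32 -99/128 -197/256 }, Right { -6303/8192 -3151/4096 -1575/2048 -787/1024 -393/512 -49/64 -3/4 -1/2 0 } ⇒ simplest -12607/16384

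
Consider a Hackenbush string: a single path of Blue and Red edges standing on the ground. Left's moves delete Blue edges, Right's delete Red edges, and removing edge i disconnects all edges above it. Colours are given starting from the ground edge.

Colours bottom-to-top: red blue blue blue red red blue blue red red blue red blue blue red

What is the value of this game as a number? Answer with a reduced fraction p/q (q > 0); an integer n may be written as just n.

-3283/16384

val(r) = { — | 0 } -> -1
val(rb) = { -1 | 0 } -> -1/2
val(rbb) = { -1; -1/2 | 0 } -> -1/4
val(rbbb) = { -1; -1/2; -1/4 | 0 } -> -1/8
val(rbbbr) = { -1; -1/2; -1/4 | -1/8; 0 } -> -3/16
val(rbbbrr) = { -1; -1/2; -1/4 | -3/16; -1/8; 0 } -> -7/32
val(rbbbrrb) = { -1; -1/2; -1/4; -7/32 | -3/16; -1/8; 0 } -> -13/64
val(rbbbrrbb) = { -1; -1/2; -1/4; -7/32; -13/64 | -3/16; -1/8; 0 } -> -25/128
val(rbbbrrbbr) = { -1; -1/2; -1/4; -7/32; -13/64 | -25/128; -3/16; -1/8; 0 } -> -51/256
val(rbbbrrbbrr) = { -1; -1/2; -1/4; -7/32; -13/64 | -51/256; -25/128; -3/16; -1/8; 0 } -> -103/512
val(rbbbrrbbrrb) = { -1; -1/2; -1/4; -7/32; -13/64; -103/512 | -51/256; -25/128; -3/16; -1/8; 0 } -> -205/1024
val(rbbbrrbbrrbr) = { -1; -1/2; -1/4; -7/32; -13/64; -103/512 | -205/1024; -51/256; -25/128; -3/16; -1/8; 0 } -> -411/2048
val(rbbbrrbbrrbrb) = { -1; -1/2; -1/4; -7/32; -13/64; -103/512; -411/2048 | -205/1024; -51/256; -25/128; -3/16; -1/8; 0 } -> -821/4096
val(rbbbrrbbrrbrbb) = { -1; -1/2; -1/4; -7/32; -13/64; -103/512; -411/2048; -821/4096 | -205/1024; -51/256; -25/128; -3/16; -1/8; 0 } -> -1641/8192
val(rbbbrrbbrrbrbbr) = { -1; -1/2; -1/4; -7/32; -13/64; -103/512; -411/2048; -821/4096 | -1641/8192; -205/1024; -51/256; -25/128; -3/16; -1/8; 0 } -> -3283/16384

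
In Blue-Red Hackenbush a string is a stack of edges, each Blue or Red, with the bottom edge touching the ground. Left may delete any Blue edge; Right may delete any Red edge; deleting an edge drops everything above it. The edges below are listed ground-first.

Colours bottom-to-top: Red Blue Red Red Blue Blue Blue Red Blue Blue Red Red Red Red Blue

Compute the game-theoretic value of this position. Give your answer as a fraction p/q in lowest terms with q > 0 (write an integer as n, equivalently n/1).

-12605/16384

Recurse on prefixes of the 15-edge string Red Blue Red Red Blue Blue Blue Red Blue Blue Red Red Red Red Blue:
1 of 15 · R · max L −∞ · min R 0 ⇒ -1
2 of 15 · RB · max L -1 · min R 0 ⇒ -1/2
3 of 15 · RBR · max L -1 · min R -1/2 ⇒ -3/4
4 of 15 · RBRR · max L -1 · min R -3/4 ⇒ -7/8
5 of 15 · RBRRB · max L -7/8 · min R -3/4 ⇒ -13/16
6 of 15 · RBRRBB · max L -13/16 · min R -3/4 ⇒ -25/32
7 of 15 · RBRRBBB · max L -25/32 · min R -3/4 ⇒ -49/64
8 of 15 · RBRRBBBR · max L -25/32 · min R -49/64 ⇒ -99/128
9 of 15 · RBRRBBBRB · max L -99/128 · min R -49/64 ⇒ -197/256
10 of 15 · RBRRBBBRBB · max L -197/256 · min R -49/64 ⇒ -393/512
11 of 15 · RBRRBBBRBBR · max L -197/256 · min R -393/512 ⇒ -787/1024
12 of 15 · RBRRBBBRBBRR · max L -197/256 · min R -787/1024 ⇒ -1575/2048
13 of 15 · RBRRBBBRBBRRR · max L -197/256 · min R -1575/2048 ⇒ -3151/4096
14 of 15 · RBRRBBBRBBRRRR · max L -197/256 · min R -3151/4096 ⇒ -6303/8192
15 of 15 · RBRRBBBRBBRRRRB · max L -6303/8192 · min R -3151/4096 ⇒ -12605/16384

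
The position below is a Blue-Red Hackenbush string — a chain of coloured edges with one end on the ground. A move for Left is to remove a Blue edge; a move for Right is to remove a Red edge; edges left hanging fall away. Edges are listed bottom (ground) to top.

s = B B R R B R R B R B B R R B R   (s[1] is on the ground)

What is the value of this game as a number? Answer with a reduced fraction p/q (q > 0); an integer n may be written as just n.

10597/8192

Recurse on prefixes of the 15-edge string B B R R B R R B R B B R R B R:
G(B) = { 0 | — } = 1
G(BB) = { 0; 1 | — } = 2
G(BBR) = { 0; 1 | 2 } = 3/2
G(BBRR) = { 0; 1 | 3/2; 2 } = 5/4
G(BBRRB) = { 0; 1; 5/4 | 3/2; 2 } = 11/8
G(BBRRBR) = { 0; 1; 5/4 | 11/8; 3/2; 2 } = 21/16
G(BBRRBRR) = { 0; 1; 5/4 | 21/16; 11/8; 3/2; 2 } = 41/32
G(BBRRBRRB) = { 0; 1; 5/4; 41/32 | 21/16; 11/8; 3/2; 2 } = 83/64
G(BBRRBRRBR) = { 0; 1; 5/4; 41/32 | 83/64; 21/16; 11/8; 3/2; 2 } = 165/128
G(BBRRBRRBRB) = { 0; 1; 5/4; 41/32; 165/128 | 83/64; 21/16; 11/8; 3/2; 2 } = 331/256
G(BBRRBRRBRBB) = { 0; 1; 5/4; 41/32; 165/128; 331/256 | 83/64; 21/16; 11/8; 3/2; 2 } = 663/512
G(BBRRBRRBRBBR) = { 0; 1; 5/4; 41/32; 165/128; 331/256 | 663/512; 83/64; 21/16; 11/8; 3/2; 2 } = 1325/1024
G(BBRRBRRBRBBRR) = { 0; 1; 5/4; 41/32; 165/128; 331/256 | 1325/1024; 663/512; 83/64; 21/16; 11/8; 3/2; 2 } = 2649/2048
G(BBRRBRRBRBBRRB) = { 0; 1; 5/4; 41/32; 165/128; 331/256; 2649/2048 | 1325/1024; 663/512; 83/64; 21/16; 11/8; 3/2; 2 } = 5299/4096
G(BBRRBRRBRBBRRBR) = { 0; 1; 5/4; 41/32; 165/128; 331/256; 2649/2048 | 5299/4096; 1325/1024; 663/512; 83/64; 21/16; 11/8; 3/2; 2 } = 10597/8192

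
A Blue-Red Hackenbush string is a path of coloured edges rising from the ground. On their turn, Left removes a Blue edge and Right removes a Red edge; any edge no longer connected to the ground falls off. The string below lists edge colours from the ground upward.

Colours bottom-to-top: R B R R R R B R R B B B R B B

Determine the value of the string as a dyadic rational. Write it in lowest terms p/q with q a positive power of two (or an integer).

-15753/16384

edge 1 of 15 (R): { none | 0 } -> -1
edge 2 of 15 (B): { -1 | 0 } -> -1/2
edge 3 of 15 (R): { -1 | -1/2; 0 } -> -3/4
edge 4 of 15 (R): { -1 | -3/4; -1/2; 0 } -> -7/8
edge 5 of 15 (R): { -1 | -7/8; -3/4; -1/2; 0 } -> -15/16
edge 6 of 15 (R): { -1 | -15/16; -7/8; -3/4; -1/2; 0 } -> -31/32
edge 7 of 15 (B): { -1; -31/32 | -15/16; -7/8; -3/4; -1/2; 0 } -> -61/64
edge 8 of 15 (R): { -1; -31/32 | -61/64; -15/16; -7/8; -3/4; -1/2; 0 } -> -123/128
edge 9 of 15 (R): { -1; -31/32 | -123/128; -61/64; -15/16; -7/8; -3/4; -1/2; 0 } -> -247/256
edge 10 of 15 (B): { -1; -31/32; -247/256 | -123/128; -61/64; -15/16; -7/8; -3/4; -1/2; 0 } -> -493/512
edge 11 of 15 (B): { -1; -31/32; -247/256; -493/512 | -123/128; -61/64; -15/16; -7/8; -3/4; -1/2; 0 } -> -985/1024
edge 12 of 15 (B): { -1; -31/32; -247/256; -493/512; -985/1024 | -123/128; -61/64; -15/16; -7/8; -3/4; -1/2; 0 } -> -1969/2048
edge 13 of 15 (R): { -1; -31/32; -247/256; -493/512; -985/1024 | -1969/2048; -123/128; -61/64; -15/16; -7/8; -3/4; -1/2; 0 } -> -3939/4096
edge 14 of 15 (B): { -1; -31/32; -247/256; -493/512; -985/1024; -3939/4096 | -1969/2048; -123/128; -61/64; -15/16; -7/8; -3/4; -1/2; 0 } -> -7877/8192
edge 15 of 15 (B): { -1; -31/32; -247/256; -493/512; -985/1024; -3939/4096; -7877/8192 | -1969/2048; -123/128; -61/64; -15/16; -7/8; -3/4; -1/2; 0 } -> -15753/16384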